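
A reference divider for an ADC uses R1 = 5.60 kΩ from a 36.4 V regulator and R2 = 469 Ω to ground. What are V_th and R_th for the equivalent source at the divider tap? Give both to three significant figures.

V_th is the open-circuit tap voltage: 36.4 × 469/(5600 + 469) = 2.81 V.
With the supply zeroed, R1 and R2 appear in parallel from the tap: R_th = R1‖R2 = (5600 × 469)/6069 = 433 Ω.

V_th = 2.81 V, R_th = 433 Ω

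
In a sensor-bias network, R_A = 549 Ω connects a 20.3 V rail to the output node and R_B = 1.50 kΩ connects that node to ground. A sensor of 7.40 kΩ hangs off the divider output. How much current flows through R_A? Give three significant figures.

R_B‖R_L = 1247 Ω, so the source sees R_A + R_B‖R_L = 1796 Ω.
I = 20.3 V / 1796 Ω = 11.3 mA.

I ≈ 11.3 mA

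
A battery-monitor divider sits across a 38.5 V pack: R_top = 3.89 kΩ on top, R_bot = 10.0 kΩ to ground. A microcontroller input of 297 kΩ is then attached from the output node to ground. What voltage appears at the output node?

The load sits in parallel with R_bot: R_bot‖R_L = (10.0 × 297) / (10.0 + 297) = 9.674 kΩ.
V_out = 38.5 × 9.674 / (3.89 + 9.674) = 38.5 × 9.674/13.56 = 27.5 V.

V_out ≈ 27.5 V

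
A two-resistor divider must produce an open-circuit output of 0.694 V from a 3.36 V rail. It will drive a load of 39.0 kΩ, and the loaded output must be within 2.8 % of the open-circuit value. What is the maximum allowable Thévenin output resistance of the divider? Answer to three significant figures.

R_th ≤ 1.12 kΩ

Loading drop = R_th/(R_th + R_L) ≤ 0.0280, so R_th ≤ R_L · ε/(1−ε) = 39.0 kΩ × 0.0280/0.9720 = 1.12 kΩ.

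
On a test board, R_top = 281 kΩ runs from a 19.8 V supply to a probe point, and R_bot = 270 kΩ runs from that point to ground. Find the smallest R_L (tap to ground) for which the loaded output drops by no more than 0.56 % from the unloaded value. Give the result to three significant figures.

Output resistance R_th = R_top‖R_bot = (281 × 270)/551.0 = 137.7 kΩ.
The fractional drop is R_th/(R_th + R_L); requiring this ≤ 0.00560 gives R_L ≥ R_th(1/0.00560 − 1) = 137.7 × 177.6 = 24.5 MΩ.

R_L(min) ≈ 24.5 MΩ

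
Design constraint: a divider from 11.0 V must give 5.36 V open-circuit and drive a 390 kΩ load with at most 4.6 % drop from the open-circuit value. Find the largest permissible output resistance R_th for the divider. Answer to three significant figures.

Loading drop = R_th/(R_th + R_L) ≤ 0.0460, so R_th ≤ R_L · ε/(1−ε) = 390 kΩ × 0.0460/0.9540 = 18.8 kΩ.

R_th ≤ 18.8 kΩ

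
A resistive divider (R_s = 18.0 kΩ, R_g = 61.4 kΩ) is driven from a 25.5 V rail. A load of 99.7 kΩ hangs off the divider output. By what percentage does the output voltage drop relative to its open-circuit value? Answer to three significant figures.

12.3 %

Unloaded V = 25.5 × 61.4/79.40 = 19.719 V.
Loaded: R_g‖R_L = 38.00 kΩ, giving V = 25.5 × 38.00/56.00 = 17.303 V.
Drop = (19.719 − 17.303) / 19.719 = 12.3 %.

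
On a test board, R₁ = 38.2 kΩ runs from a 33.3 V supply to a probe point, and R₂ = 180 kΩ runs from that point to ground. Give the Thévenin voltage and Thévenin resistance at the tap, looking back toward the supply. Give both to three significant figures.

V_th is the open-circuit tap voltage: 33.3 × 180/(38.2 + 180) = 27.5 V.
With the supply zeroed, R₁ and R₂ appear in parallel from the tap: R_th = R₁‖R₂ = (38.2 × 180)/218.2 = 31.5 kΩ.

V_th = 27.5 V, R_th = 31.5 kΩ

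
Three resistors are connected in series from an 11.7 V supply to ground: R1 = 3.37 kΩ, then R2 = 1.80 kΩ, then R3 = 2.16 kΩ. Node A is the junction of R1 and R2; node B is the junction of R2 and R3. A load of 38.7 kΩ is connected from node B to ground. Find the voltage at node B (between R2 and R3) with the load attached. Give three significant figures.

At node B, R3 is in parallel with the load: R3‖R_L = 2.046 kΩ.
Below node A the resistance is R2 + (R3‖R_L) = 3.846 kΩ, so V_A = 11.7 × 3.846/7.216 = 6.236 V.
Then V_B = V_A × (R3‖R_L)/(R2 + R3‖R_L) = 6.236 × 2.046/3.846 = 3.32 V.

V ≈ 3.32 V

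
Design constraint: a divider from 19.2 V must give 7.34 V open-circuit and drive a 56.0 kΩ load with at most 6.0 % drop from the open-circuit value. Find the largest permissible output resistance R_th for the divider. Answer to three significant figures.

Loading drop = R_th/(R_th + R_L) ≤ 0.0600, so R_th ≤ R_L · ε/(1−ε) = 56.0 kΩ × 0.0600/0.9400 = 3.57 kΩ.
(Any R1, R2 with R2/(R1+R2) = 0.382 and R1‖R2 ≤ 3.57 kΩ will meet the spec.)

R_th ≤ 3.57 kΩ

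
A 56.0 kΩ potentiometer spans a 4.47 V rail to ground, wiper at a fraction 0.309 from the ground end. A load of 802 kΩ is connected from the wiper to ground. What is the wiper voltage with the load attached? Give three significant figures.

V ≈ 1.36 V

The wiper splits the pot into (1−α)R = 38.70 kΩ above and αR = 17.30 kΩ below.
Lower section ‖ load = 16.94 kΩ.
V_wiper = 4.47 × 16.94/(38.70 + 16.94) = 1.36 V.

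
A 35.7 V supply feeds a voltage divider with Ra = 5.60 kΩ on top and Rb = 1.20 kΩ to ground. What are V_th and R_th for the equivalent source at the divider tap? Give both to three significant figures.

V_th is the open-circuit tap voltage: 35.7 × 1.20/(5.60 + 1.20) = 6.30 V.
With the supply zeroed, Ra and Rb appear in parallel from the tap: R_th = Ra‖Rb = (5.60 × 1.20)/6.800 = 988 Ω.

V_th = 6.30 V, R_th = 988 Ω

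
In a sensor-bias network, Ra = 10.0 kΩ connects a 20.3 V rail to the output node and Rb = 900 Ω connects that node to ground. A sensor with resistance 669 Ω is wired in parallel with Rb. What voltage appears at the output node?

V_out ≈ 0.750 V

The load sits in parallel with Rb: Rb‖R_L = (900 × 669) / (900 + 669) = 383.7 Ω.
V_out = 20.3 × 383.7 / (10000 + 383.7) = 20.3 × 383.7/10380 = 0.750 V.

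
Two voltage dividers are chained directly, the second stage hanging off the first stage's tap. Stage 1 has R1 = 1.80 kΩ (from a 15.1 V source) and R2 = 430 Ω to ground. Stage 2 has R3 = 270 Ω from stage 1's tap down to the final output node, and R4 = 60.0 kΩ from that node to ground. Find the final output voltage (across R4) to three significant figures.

V_out ≈ 2.88 V

Stage 2 presents R3+R4 = 60270 Ω as a load on stage 1's tap.
Stage 1's lower leg becomes R2‖(R3+R4) = 427.0 Ω, so V_mid = 15.1 × 427.0/2227 = 2.895 V.
Stage 2 is itself unloaded: V_out = V_mid × R4/(R3+R4) = 2.895 × 60000/60270 = 2.88 V.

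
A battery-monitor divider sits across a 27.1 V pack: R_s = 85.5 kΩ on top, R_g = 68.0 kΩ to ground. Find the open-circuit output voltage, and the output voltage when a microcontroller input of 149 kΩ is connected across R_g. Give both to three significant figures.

Open-circuit: V = 27.1 × 68.0/(85.5 + 68.0) = 12.0 V.
With the load, R_g becomes R_g‖R_L = 46.69 kΩ, so V = 27.1 × 46.69/132.2 = 9.57 V.

Unloaded: 12.0 V; loaded: 9.57 V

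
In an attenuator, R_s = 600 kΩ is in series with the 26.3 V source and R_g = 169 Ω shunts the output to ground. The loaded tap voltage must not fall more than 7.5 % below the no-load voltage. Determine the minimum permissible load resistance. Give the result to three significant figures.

R_L(min) ≈ 2.08 kΩ

Output resistance R_th = R_s‖R_g = (600000 × 169)/600200 = 169.0 Ω.
The fractional drop is R_th/(R_th + R_L); requiring this ≤ 0.0750 gives R_L ≥ R_th(1/0.0750 − 1) = 169.0 × 12.33 = 2.08 kΩ.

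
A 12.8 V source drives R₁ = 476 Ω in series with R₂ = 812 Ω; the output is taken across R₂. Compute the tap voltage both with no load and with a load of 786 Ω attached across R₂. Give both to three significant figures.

Unloaded: 8.07 V; loaded: 5.84 V

Open-circuit: V = 12.8 × 812/(476 + 812) = 8.07 V.
With the load, R₂ becomes R₂‖R_L = 399.4 Ω, so V = 12.8 × 399.4/875.4 = 5.84 V.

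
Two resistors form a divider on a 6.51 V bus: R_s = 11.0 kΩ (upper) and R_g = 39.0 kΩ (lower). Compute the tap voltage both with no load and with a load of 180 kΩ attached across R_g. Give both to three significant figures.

Open-circuit: V = 6.51 × 39.0/(11.0 + 39.0) = 5.08 V.
With the load, R_g becomes R_g‖R_L = 32.05 kΩ, so V = 6.51 × 32.05/43.05 = 4.85 V.

Unloaded: 5.08 V; loaded: 4.85 V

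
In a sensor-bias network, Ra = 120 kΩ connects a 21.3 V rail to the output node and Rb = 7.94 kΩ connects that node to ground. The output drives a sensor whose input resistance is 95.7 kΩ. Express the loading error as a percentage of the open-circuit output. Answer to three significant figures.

The divider's output (Thévenin) resistance is Ra‖Rb = 7.447 kΩ.
Fractional drop under load = R_th/(R_th + R_L) = 7.447 / (7.447 + 95.7) = 0.07220.
So the output falls by 7.22 %.

7.22 %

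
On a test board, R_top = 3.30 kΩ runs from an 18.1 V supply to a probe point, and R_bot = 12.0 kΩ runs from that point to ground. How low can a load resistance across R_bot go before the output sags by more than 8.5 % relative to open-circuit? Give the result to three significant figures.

R_L(min) ≈ 27.9 kΩ

Output resistance R_th = R_top‖R_bot = (3.30 × 12.0)/15.30 = 2.588 kΩ.
The fractional drop is R_th/(R_th + R_L); requiring this ≤ 0.0850 gives R_L ≥ R_th(1/0.0850 − 1) = 2.588 × 10.76 = 27.9 kΩ.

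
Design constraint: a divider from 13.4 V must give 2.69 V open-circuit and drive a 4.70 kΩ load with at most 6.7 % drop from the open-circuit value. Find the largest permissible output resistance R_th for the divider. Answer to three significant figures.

R_th ≤ 338 Ω

Loading drop = R_th/(R_th + R_L) ≤ 0.0670, so R_th ≤ R_L · ε/(1−ε) = 4.70 kΩ × 0.0670/0.9330 = 338 Ω.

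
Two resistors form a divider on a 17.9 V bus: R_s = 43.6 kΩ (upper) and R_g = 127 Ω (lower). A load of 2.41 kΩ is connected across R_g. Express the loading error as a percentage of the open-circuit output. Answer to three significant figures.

The divider's output (Thévenin) resistance is R_s‖R_g = 126.6 Ω.
Fractional drop under load = R_th/(R_th + R_L) = 126.6 / (126.6 + 2410) = 0.04992.
So the output falls by 4.99 %.

4.99 %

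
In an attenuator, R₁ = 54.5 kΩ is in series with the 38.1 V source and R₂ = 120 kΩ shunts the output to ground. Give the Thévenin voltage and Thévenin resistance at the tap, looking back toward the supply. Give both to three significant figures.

V_th is the open-circuit tap voltage: 38.1 × 120/(54.5 + 120) = 26.2 V.
With the supply zeroed, R₁ and R₂ appear in parallel from the tap: R_th = R₁‖R₂ = (54.5 × 120)/174.5 = 37.5 kΩ.

V_th = 26.2 V, R_th = 37.5 kΩ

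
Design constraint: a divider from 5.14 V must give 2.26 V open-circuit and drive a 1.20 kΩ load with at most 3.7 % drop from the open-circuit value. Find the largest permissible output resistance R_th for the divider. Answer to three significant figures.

R_th ≤ 46.1 Ω

Loading drop = R_th/(R_th + R_L) ≤ 0.0370, so R_th ≤ R_L · ε/(1−ε) = 1.20 kΩ × 0.0370/0.9630 = 46.1 Ω.
(Any R1, R2 with R2/(R1+R2) = 0.440 and R1‖R2 ≤ 46.1 Ω will meet the spec.)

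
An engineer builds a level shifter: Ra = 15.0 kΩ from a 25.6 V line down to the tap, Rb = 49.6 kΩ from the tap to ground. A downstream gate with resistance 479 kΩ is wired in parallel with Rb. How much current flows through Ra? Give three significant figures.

Rb‖R_L = 44.95 kΩ, so the source sees Ra + Rb‖R_L = 59.95 kΩ.
I = 25.6 V / 59.95 kΩ = 0.427 mA.

I ≈ 0.427 mA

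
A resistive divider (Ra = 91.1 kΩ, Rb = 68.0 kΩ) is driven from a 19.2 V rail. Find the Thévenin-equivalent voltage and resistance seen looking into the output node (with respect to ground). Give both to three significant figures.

V_th = 8.21 V, R_th = 38.9 kΩ

V_th is the open-circuit tap voltage: 19.2 × 68.0/(91.1 + 68.0) = 8.21 V.
With the supply zeroed, Ra and Rb appear in parallel from the tap: R_th = Ra‖Rb = (91.1 × 68.0)/159.1 = 38.9 kΩ.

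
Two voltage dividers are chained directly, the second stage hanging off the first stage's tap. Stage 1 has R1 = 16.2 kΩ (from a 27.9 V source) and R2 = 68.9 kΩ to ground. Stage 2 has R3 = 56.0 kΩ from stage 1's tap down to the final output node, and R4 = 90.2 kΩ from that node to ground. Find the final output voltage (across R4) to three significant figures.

Stage 2 presents R3+R4 = 146.2 kΩ as a load on stage 1's tap.
Stage 1's lower leg becomes R2‖(R3+R4) = 46.83 kΩ, so V_mid = 27.9 × 46.83/63.03 = 20.73 V.
Stage 2 is itself unloaded: V_out = V_mid × R4/(R3+R4) = 20.73 × 90.2/146.2 = 12.8 V.

V_out ≈ 12.8 V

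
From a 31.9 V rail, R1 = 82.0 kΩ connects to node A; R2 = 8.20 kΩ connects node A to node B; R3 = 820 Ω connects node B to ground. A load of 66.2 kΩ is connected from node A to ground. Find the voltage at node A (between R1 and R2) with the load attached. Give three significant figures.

V ≈ 2.82 V

Below node A the series string R2+R3 = 9020 Ω sits in parallel with the 66200 Ω load: 7938 Ω.
V_A = 31.9 × 7938/(82000 + 7938) = 2.82 V.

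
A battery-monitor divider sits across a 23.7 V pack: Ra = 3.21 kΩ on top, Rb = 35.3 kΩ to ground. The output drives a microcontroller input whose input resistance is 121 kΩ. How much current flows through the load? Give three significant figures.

I_L ≈ 0.175 mA

Rb‖R_L = 27.33 kΩ; V_out = 23.7 × 27.33/30.54 = 21.21 V.
I_L = V_out / R_L = 21.21 / 121 kΩ = 0.175 mA.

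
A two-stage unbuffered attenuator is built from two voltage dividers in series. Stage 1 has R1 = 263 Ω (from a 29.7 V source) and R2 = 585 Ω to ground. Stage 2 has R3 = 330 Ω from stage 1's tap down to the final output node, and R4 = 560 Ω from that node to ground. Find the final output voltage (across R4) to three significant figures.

V_out ≈ 10.7 V

Stage 2 presents R3+R4 = 890.0 Ω as a load on stage 1's tap.
Stage 1's lower leg becomes R2‖(R3+R4) = 353.0 Ω, so V_mid = 29.7 × 353.0/616.0 = 17.02 V.
Stage 2 is itself unloaded: V_out = V_mid × R4/(R3+R4) = 17.02 × 560/890.0 = 10.7 V.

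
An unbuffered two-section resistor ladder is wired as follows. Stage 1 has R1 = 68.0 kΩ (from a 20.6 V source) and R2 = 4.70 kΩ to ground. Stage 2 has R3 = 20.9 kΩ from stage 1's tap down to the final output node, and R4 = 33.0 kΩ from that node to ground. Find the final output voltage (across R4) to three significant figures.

V_out ≈ 0.754 V

Stage 2 presents R3+R4 = 53.90 kΩ as a load on stage 1's tap.
Stage 1's lower leg becomes R2‖(R3+R4) = 4.323 kΩ, so V_mid = 20.6 × 4.323/72.32 = 1.231 V.
Stage 2 is itself unloaded: V_out = V_mid × R4/(R3+R4) = 1.231 × 33.0/53.90 = 0.754 V.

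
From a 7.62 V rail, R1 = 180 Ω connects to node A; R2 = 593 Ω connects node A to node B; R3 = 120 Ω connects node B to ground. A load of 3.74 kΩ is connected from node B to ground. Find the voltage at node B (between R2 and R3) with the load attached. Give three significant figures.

V ≈ 0.996 V

At node B, R3 is in parallel with the load: R3‖R_L = 116.3 Ω.
Below node A the resistance is R2 + (R3‖R_L) = 709.3 Ω, so V_A = 7.62 × 709.3/889.3 = 6.078 V.
Then V_B = V_A × (R3‖R_L)/(R2 + R3‖R_L) = 6.078 × 116.3/709.3 = 0.996 V.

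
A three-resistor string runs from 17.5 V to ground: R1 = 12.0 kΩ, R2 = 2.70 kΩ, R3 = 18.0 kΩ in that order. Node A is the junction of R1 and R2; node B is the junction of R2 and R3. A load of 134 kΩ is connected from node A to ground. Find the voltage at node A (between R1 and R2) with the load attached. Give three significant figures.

Below node A the series string R2+R3 = 20.70 kΩ sits in parallel with the 134 kΩ load: 17.93 kΩ.
V_A = 17.5 × 17.93/(12.0 + 17.93) = 10.5 V.

V ≈ 10.5 V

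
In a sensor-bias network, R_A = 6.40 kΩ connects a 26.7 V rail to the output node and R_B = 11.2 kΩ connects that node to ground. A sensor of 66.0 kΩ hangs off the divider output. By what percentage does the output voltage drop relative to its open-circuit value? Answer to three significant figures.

The divider's output (Thévenin) resistance is R_A‖R_B = 4.073 kΩ.
Fractional drop under load = R_th/(R_th + R_L) = 4.073 / (4.073 + 66.0) = 0.05812.
So the output falls by 5.81 %.

5.81 %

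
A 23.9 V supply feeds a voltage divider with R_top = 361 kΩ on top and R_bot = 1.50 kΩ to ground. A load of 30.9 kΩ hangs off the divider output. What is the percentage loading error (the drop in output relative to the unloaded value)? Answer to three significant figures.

4.61 %

The divider's output (Thévenin) resistance is R_top‖R_bot = 1.494 kΩ.
Fractional drop under load = R_th/(R_th + R_L) = 1.494 / (1.494 + 30.9) = 0.04611.
So the output falls by 4.61 %.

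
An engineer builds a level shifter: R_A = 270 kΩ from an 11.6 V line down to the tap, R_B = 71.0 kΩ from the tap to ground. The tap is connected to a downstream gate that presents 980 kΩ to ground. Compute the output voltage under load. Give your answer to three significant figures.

V_out ≈ 2.28 V

The load sits in parallel with R_B: R_B‖R_L = (71.0 × 980) / (71.0 + 980) = 66.20 kΩ.
V_out = 11.6 × 66.20 / (270 + 66.20) = 11.6 × 66.20/336.2 = 2.28 V.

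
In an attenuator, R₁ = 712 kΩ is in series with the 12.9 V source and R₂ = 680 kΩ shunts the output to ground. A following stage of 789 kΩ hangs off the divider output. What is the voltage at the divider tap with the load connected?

V_out ≈ 4.37 V

The load sits in parallel with R₂: R₂‖R_L = (680 × 789) / (680 + 789) = 365.2 kΩ.
V_out = 12.9 × 365.2 / (712 + 365.2) = 12.9 × 365.2/1077 = 4.37 V.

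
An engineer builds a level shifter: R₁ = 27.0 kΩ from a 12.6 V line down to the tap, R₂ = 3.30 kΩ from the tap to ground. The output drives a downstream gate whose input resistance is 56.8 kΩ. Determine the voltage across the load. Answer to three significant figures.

The load sits in parallel with R₂: R₂‖R_L = (3.30 × 56.8) / (3.30 + 56.8) = 3.119 kΩ.
V_out = 12.6 × 3.119 / (27.0 + 3.119) = 12.6 × 3.119/30.12 = 1.30 V.
(Unloaded it would have been 1.37 V.)

V_out ≈ 1.30 V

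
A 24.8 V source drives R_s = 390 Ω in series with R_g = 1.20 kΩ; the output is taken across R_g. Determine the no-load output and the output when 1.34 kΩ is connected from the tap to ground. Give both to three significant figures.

Unloaded: 18.7 V; loaded: 15.3 V

Open-circuit: V = 24.8 × 1200/(390 + 1200) = 18.7 V.
With the load, R_g becomes R_g‖R_L = 633.1 Ω, so V = 24.8 × 633.1/1023 = 15.3 V.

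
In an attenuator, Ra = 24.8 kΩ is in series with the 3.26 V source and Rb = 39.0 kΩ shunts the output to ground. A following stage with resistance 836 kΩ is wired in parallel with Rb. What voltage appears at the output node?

The load sits in parallel with Rb: Rb‖R_L = (39.0 × 836) / (39.0 + 836) = 37.26 kΩ.
V_out = 3.26 × 37.26 / (24.8 + 37.26) = 3.26 × 37.26/62.06 = 1.96 V.
(Unloaded it would have been 1.99 V.)

V_out ≈ 1.96 V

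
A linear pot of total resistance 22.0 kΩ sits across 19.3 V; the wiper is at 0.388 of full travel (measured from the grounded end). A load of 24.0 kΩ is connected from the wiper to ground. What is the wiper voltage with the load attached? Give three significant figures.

V ≈ 6.15 V

The wiper splits the pot into (1−α)R = 13.46 kΩ above and αR = 8.536 kΩ below.
Lower section ‖ load = 6.297 kΩ.
V_wiper = 19.3 × 6.297/(13.46 + 6.297) = 6.15 V.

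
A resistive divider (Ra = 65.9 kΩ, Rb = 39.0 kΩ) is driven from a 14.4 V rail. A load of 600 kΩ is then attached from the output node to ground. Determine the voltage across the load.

V_out ≈ 5.14 V

The load sits in parallel with Rb: Rb‖R_L = (39.0 × 600) / (39.0 + 600) = 36.62 kΩ.
V_out = 14.4 × 36.62 / (65.9 + 36.62) = 14.4 × 36.62/102.5 = 5.14 V.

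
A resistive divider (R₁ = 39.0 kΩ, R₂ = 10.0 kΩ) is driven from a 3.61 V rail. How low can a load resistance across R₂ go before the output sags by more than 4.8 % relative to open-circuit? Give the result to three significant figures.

Output resistance R_th = R₁‖R₂ = (39.0 × 10.0)/49.00 = 7.959 kΩ.
The fractional drop is R_th/(R_th + R_L); requiring this ≤ 0.0480 gives R_L ≥ R_th(1/0.0480 − 1) = 7.959 × 19.83 = 158 kΩ.

R_L(min) ≈ 158 kΩ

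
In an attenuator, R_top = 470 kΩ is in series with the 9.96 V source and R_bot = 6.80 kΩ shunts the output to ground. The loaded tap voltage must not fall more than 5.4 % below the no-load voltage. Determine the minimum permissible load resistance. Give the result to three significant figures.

R_L(min) ≈ 117 kΩ

Output resistance R_th = R_top‖R_bot = (470 × 6.80)/476.8 = 6.703 kΩ.
The fractional drop is R_th/(R_th + R_L); requiring this ≤ 0.0540 gives R_L ≥ R_th(1/0.0540 − 1) = 6.703 × 17.52 = 117 kΩ.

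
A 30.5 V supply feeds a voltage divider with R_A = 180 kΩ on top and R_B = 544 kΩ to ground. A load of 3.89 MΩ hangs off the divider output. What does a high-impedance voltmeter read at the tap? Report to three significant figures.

V_out ≈ 22.1 V

The load sits in parallel with R_B: R_B‖R_L = (544 × 3890) / (544 + 3890) = 477.3 kΩ.
V_out = 30.5 × 477.3 / (180 + 477.3) = 30.5 × 477.3/657.3 = 22.1 V.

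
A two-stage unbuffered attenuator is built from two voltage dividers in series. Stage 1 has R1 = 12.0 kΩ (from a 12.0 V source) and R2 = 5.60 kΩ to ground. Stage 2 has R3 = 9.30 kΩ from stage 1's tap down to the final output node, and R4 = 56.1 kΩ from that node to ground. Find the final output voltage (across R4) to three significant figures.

V_out ≈ 3.09 V

Stage 2 presents R3+R4 = 65.40 kΩ as a load on stage 1's tap.
Stage 1's lower leg becomes R2‖(R3+R4) = 5.158 kΩ, so V_mid = 12.0 × 5.158/17.16 = 3.608 V.
Stage 2 is itself unloaded: V_out = V_mid × R4/(R3+R4) = 3.608 × 56.1/65.40 = 3.09 V.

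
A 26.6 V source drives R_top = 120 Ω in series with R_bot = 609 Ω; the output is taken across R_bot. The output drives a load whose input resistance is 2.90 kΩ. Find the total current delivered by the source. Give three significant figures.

R_bot‖R_L = 503.3 Ω, so the source sees R_top + R_bot‖R_L = 623.3 Ω.
I = 26.6 V / 623.3 Ω = 42.7 mA.

I ≈ 42.7 mA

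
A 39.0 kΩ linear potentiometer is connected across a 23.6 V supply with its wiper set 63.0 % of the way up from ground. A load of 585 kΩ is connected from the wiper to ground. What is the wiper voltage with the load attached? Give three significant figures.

V ≈ 14.6 V

The wiper splits the pot into (1−α)R = 14.43 kΩ above and αR = 24.57 kΩ below.
Lower section ‖ load = 23.58 kΩ.
V_wiper = 23.6 × 23.58/(14.43 + 23.58) = 14.6 V.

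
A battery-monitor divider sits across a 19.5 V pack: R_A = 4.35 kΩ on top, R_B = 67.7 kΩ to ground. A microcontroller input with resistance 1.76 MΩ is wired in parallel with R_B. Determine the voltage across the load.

The load sits in parallel with R_B: R_B‖R_L = (67.7 × 1760) / (67.7 + 1760) = 65.19 kΩ.
V_out = 19.5 × 65.19 / (4.35 + 65.19) = 19.5 × 65.19/69.54 = 18.3 V.

V_out ≈ 18.3 V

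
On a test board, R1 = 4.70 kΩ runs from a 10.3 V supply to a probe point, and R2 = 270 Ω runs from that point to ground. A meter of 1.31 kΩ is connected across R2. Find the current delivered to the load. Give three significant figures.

R2‖R_L = 223.9 Ω; V_out = 10.3 × 223.9/4924 = 0.4683 V.
I_L = V_out / R_L = 0.4683 / 1.31 kΩ = 0.357 mA.

I_L ≈ 0.357 mA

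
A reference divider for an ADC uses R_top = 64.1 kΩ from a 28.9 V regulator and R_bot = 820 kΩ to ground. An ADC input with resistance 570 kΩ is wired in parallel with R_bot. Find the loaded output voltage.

The load sits in parallel with R_bot: R_bot‖R_L = (820 × 570) / (820 + 570) = 336.3 kΩ.
V_out = 28.9 × 336.3 / (64.1 + 336.3) = 28.9 × 336.3/400.4 = 24.3 V.

V_out ≈ 24.3 V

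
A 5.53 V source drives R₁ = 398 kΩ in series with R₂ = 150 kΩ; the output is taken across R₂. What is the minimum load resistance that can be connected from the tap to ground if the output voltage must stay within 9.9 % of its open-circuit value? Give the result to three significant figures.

Output resistance R_th = R₁‖R₂ = (398 × 150)/548.0 = 108.9 kΩ.
The fractional drop is R_th/(R_th + R_L); requiring this ≤ 0.0990 gives R_L ≥ R_th(1/0.0990 − 1) = 108.9 × 9.101 = 991 kΩ.

R_L(min) ≈ 991 kΩ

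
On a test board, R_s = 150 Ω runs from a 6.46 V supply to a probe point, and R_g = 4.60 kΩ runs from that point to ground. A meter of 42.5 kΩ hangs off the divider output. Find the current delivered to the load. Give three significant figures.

I_L ≈ 0.147 mA

R_g‖R_L = 4151 Ω; V_out = 6.46 × 4151/4301 = 6.235 V.
I_L = V_out / R_L = 6.235 / 42.5 kΩ = 0.147 mA.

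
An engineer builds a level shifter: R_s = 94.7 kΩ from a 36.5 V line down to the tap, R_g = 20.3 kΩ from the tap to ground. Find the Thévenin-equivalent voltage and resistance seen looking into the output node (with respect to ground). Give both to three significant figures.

V_th is the open-circuit tap voltage: 36.5 × 20.3/(94.7 + 20.3) = 6.44 V.
With the supply zeroed, R_s and R_g appear in parallel from the tap: R_th = R_s‖R_g = (94.7 × 20.3)/115.0 = 16.7 kΩ.

V_th = 6.44 V, R_th = 16.7 kΩ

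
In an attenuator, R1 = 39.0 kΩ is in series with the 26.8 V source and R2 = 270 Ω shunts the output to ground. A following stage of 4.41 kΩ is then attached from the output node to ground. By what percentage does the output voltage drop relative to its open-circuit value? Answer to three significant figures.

The divider's output (Thévenin) resistance is R1‖R2 = 268.1 Ω.
Fractional drop under load = R_th/(R_th + R_L) = 268.1 / (268.1 + 4410) = 0.05732.
So the output falls by 5.73 %.

5.73 %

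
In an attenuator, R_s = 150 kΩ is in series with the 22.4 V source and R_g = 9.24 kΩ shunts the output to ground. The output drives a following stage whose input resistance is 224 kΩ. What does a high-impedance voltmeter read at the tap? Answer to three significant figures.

The load sits in parallel with R_g: R_g‖R_L = (9.24 × 224) / (9.24 + 224) = 8.874 kΩ.
V_out = 22.4 × 8.874 / (150 + 8.874) = 22.4 × 8.874/158.9 = 1.25 V.

V_out ≈ 1.25 V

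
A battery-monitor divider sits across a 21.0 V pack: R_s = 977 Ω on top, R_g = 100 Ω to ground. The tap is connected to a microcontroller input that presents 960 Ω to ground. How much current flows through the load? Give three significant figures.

I_L ≈ 1.86 mA

R_g‖R_L = 90.57 Ω; V_out = 21.0 × 90.57/1068 = 1.782 V.
I_L = V_out / R_L = 1.782 / 960 Ω = 1.86 mA.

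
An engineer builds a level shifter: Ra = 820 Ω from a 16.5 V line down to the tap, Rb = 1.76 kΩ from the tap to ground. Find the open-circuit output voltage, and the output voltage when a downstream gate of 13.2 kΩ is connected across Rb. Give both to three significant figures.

Unloaded: 11.3 V; loaded: 10.8 V

Open-circuit: V = 16.5 × 1760/(820 + 1760) = 11.3 V.
With the load, Rb becomes Rb‖R_L = 1553 Ω, so V = 16.5 × 1553/2373 = 10.8 V.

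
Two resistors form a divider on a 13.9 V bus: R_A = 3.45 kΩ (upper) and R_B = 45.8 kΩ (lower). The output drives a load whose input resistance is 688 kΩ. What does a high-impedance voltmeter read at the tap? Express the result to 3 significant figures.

V_out ≈ 12.9 V

The load sits in parallel with R_B: R_B‖R_L = (45.8 × 688) / (45.8 + 688) = 42.94 kΩ.
V_out = 13.9 × 42.94 / (3.45 + 42.94) = 13.9 × 42.94/46.39 = 12.9 V.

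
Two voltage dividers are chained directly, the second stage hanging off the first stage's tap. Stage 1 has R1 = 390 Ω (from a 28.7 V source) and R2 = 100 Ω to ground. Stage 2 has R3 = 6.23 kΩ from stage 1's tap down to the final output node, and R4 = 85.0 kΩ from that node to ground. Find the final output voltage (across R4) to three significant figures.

V_out ≈ 5.45 V

Stage 2 presents R3+R4 = 91230 Ω as a load on stage 1's tap.
Stage 1's lower leg becomes R2‖(R3+R4) = 99.89 Ω, so V_mid = 28.7 × 99.89/489.9 = 5.852 V.
Stage 2 is itself unloaded: V_out = V_mid × R4/(R3+R4) = 5.852 × 85000/91230 = 5.45 V.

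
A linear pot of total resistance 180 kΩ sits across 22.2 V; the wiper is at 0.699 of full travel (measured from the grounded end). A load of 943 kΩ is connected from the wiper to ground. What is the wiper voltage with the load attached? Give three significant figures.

The wiper splits the pot into (1−α)R = 54.18 kΩ above and αR = 125.8 kΩ below.
Lower section ‖ load = 111.0 kΩ.
V_wiper = 22.2 × 111.0/(54.18 + 111.0) = 14.9 V.

V ≈ 14.9 V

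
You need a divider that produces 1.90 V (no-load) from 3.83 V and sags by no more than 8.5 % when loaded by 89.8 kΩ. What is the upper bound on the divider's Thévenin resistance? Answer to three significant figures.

Loading drop = R_th/(R_th + R_L) ≤ 0.0850, so R_th ≤ R_L · ε/(1−ε) = 89.8 kΩ × 0.0850/0.9150 = 8.34 kΩ.

R_th ≤ 8.34 kΩ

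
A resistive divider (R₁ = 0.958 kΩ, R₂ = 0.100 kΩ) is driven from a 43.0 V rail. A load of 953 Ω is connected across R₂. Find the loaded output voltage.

V_out ≈ 3.71 V

The load sits in parallel with R₂: R₂‖R_L = (100 × 953) / (100 + 953) = 90.50 Ω.
V_out = 43.0 × 90.50 / (958 + 90.50) = 43.0 × 90.50/1049 = 3.71 V.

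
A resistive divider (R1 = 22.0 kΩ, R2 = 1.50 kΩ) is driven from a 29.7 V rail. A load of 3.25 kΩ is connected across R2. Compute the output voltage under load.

V_out ≈ 1.32 V

The load sits in parallel with R2: R2‖R_L = (1.50 × 3.25) / (1.50 + 3.25) = 1.026 kΩ.
V_out = 29.7 × 1.026 / (22.0 + 1.026) = 29.7 × 1.026/23.03 = 1.32 V.
(Unloaded it would have been 1.90 V.)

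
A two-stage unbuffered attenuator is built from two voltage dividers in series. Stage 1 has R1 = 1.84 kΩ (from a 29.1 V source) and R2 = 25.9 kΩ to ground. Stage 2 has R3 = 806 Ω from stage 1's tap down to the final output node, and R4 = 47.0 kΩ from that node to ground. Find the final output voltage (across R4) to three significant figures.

V_out ≈ 25.8 V

Stage 2 presents R3+R4 = 47810 Ω as a load on stage 1's tap.
Stage 1's lower leg becomes R2‖(R3+R4) = 16800 Ω, so V_mid = 29.1 × 16800/18640 = 26.23 V.
Stage 2 is itself unloaded: V_out = V_mid × R4/(R3+R4) = 26.23 × 47000/47810 = 25.8 V.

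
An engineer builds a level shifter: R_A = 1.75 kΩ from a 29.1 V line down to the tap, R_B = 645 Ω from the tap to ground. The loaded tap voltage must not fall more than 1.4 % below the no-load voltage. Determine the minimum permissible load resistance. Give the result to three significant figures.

R_L(min) ≈ 33.2 kΩ

Output resistance R_th = R_A‖R_B = (1750 × 645)/2395 = 471.3 Ω.
The fractional drop is R_th/(R_th + R_L); requiring this ≤ 0.0140 gives R_L ≥ R_th(1/0.0140 − 1) = 471.3 × 70.43 = 33.2 kΩ.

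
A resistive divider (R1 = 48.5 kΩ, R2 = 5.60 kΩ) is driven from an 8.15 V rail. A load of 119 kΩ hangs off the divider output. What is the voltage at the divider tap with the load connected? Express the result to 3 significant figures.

The load sits in parallel with R2: R2‖R_L = (5.60 × 119) / (5.60 + 119) = 5.348 kΩ.
V_out = 8.15 × 5.348 / (48.5 + 5.348) = 8.15 × 5.348/53.85 = 0.809 V.

V_out ≈ 0.809 V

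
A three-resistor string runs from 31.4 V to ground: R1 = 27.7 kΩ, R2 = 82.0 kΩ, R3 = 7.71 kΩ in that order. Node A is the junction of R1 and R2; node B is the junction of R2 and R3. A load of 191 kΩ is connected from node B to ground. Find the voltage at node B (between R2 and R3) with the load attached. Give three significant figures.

V ≈ 1.99 V

At node B, R3 is in parallel with the load: R3‖R_L = 7.411 kΩ.
Below node A the resistance is R2 + (R3‖R_L) = 89.41 kΩ, so V_A = 31.4 × 89.41/117.1 = 23.97 V.
Then V_B = V_A × (R3‖R_L)/(R2 + R3‖R_L) = 23.97 × 7.411/89.41 = 1.99 V.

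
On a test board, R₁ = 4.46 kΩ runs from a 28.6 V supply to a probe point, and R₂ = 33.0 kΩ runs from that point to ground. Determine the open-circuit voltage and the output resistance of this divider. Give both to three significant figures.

V_th = 25.2 V, R_th = 3.93 kΩ

V_th is the open-circuit tap voltage: 28.6 × 33.0/(4.46 + 33.0) = 25.2 V.
With the supply zeroed, R₁ and R₂ appear in parallel from the tap: R_th = R₁‖R₂ = (4.46 × 33.0)/37.46 = 3.93 kΩ.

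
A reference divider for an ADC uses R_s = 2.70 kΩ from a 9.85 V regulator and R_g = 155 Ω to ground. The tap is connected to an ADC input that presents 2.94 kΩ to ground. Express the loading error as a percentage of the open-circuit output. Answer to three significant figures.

The divider's output (Thévenin) resistance is R_s‖R_g = 146.6 Ω.
Fractional drop under load = R_th/(R_th + R_L) = 146.6 / (146.6 + 2940) = 0.04749.
So the output falls by 4.75 %.

4.75 %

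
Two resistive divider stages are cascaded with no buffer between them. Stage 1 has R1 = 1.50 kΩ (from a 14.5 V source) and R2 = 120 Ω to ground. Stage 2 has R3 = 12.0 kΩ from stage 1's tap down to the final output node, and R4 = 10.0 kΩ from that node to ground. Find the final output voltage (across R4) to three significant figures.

Stage 2 presents R3+R4 = 22000 Ω as a load on stage 1's tap.
Stage 1's lower leg becomes R2‖(R3+R4) = 119.3 Ω, so V_mid = 14.5 × 119.3/1619 = 1.069 V.
Stage 2 is itself unloaded: V_out = V_mid × R4/(R3+R4) = 1.069 × 10000/22000 = 0.486 V.

V_out ≈ 0.486 V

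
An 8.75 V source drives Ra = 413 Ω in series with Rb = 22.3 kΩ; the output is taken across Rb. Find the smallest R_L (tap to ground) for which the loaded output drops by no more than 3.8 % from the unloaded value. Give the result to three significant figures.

Output resistance R_th = Ra‖Rb = (413 × 22300)/22710 = 405.5 Ω.
The fractional drop is R_th/(R_th + R_L); requiring this ≤ 0.0380 gives R_L ≥ R_th(1/0.0380 − 1) = 405.5 × 25.32 = 10.3 kΩ.

R_L(min) ≈ 10.3 kΩ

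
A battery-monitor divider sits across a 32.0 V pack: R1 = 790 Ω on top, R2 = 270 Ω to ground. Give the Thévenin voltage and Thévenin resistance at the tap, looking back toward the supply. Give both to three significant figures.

V_th is the open-circuit tap voltage: 32.0 × 270/(790 + 270) = 8.15 V.
With the supply zeroed, R1 and R2 appear in parallel from the tap: R_th = R1‖R2 = (790 × 270)/1060 = 201 Ω.

V_th = 8.15 V, R_th = 201 Ω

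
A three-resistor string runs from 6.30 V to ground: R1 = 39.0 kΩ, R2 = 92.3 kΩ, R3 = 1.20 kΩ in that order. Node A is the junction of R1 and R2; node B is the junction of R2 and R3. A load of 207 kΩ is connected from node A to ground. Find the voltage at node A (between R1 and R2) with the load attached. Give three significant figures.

V ≈ 3.92 V

Below node A the series string R2+R3 = 93.50 kΩ sits in parallel with the 207 kΩ load: 64.41 kΩ.
V_A = 6.30 × 64.41/(39.0 + 64.41) = 3.92 V.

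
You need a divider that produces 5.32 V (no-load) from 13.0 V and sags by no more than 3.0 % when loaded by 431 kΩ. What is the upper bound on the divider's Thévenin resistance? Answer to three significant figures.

R_th ≤ 13.3 kΩ

Loading drop = R_th/(R_th + R_L) ≤ 0.0300, so R_th ≤ R_L · ε/(1−ε) = 431 kΩ × 0.0300/0.9700 = 13.3 kΩ.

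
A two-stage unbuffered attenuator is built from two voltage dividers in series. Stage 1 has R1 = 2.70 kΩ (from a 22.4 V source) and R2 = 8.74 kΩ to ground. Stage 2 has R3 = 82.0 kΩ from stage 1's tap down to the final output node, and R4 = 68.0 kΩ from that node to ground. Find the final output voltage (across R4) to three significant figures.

Stage 2 presents R3+R4 = 150.0 kΩ as a load on stage 1's tap.
Stage 1's lower leg becomes R2‖(R3+R4) = 8.259 kΩ, so V_mid = 22.4 × 8.259/10.96 = 16.88 V.
Stage 2 is itself unloaded: V_out = V_mid × R4/(R3+R4) = 16.88 × 68.0/150.0 = 7.65 V.

V_out ≈ 7.65 V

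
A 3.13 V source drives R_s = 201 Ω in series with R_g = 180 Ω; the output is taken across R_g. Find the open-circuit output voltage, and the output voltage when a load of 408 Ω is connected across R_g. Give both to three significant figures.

Unloaded: 1.48 V; loaded: 1.20 V

Open-circuit: V = 3.13 × 180/(201 + 180) = 1.48 V.
With the load, R_g becomes R_g‖R_L = 124.9 Ω, so V = 3.13 × 124.9/325.9 = 1.20 V.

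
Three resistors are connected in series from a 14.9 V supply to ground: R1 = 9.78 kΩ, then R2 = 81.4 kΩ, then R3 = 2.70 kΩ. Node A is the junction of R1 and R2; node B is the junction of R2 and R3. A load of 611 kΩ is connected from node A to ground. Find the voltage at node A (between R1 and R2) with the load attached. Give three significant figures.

Below node A the series string R2+R3 = 84.10 kΩ sits in parallel with the 611 kΩ load: 73.92 kΩ.
V_A = 14.9 × 73.92/(9.78 + 73.92) = 13.2 V.

V ≈ 13.2 V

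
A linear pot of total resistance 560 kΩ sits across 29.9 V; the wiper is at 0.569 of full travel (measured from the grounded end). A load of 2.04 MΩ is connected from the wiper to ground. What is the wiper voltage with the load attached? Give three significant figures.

The wiper splits the pot into (1−α)R = 241.4 kΩ above and αR = 318.6 kΩ below.
Lower section ‖ load = 275.6 kΩ.
V_wiper = 29.9 × 275.6/(241.4 + 275.6) = 15.9 V.

V ≈ 15.9 V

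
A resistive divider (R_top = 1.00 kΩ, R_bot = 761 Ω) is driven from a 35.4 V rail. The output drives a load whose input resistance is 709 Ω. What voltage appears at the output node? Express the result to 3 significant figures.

V_out ≈ 9.50 V

The load sits in parallel with R_bot: R_bot‖R_L = (761 × 709) / (761 + 709) = 367.0 Ω.
V_out = 35.4 × 367.0 / (1000 + 367.0) = 35.4 × 367.0/1367 = 9.50 V.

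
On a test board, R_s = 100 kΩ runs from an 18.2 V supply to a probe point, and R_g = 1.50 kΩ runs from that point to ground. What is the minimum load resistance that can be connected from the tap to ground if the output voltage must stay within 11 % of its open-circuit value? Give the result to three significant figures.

Output resistance R_th = R_s‖R_g = (100 × 1.50)/101.5 = 1.478 kΩ.
The fractional drop is R_th/(R_th + R_L); requiring this ≤ 0.110 gives R_L ≥ R_th(1/0.110 − 1) = 1.478 × 8.091 = 12.0 kΩ.

R_L(min) ≈ 12.0 kΩ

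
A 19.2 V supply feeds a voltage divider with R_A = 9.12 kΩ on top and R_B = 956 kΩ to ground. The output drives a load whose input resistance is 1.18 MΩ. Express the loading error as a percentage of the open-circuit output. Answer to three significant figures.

The divider's output (Thévenin) resistance is R_A‖R_B = 9.034 kΩ.
Fractional drop under load = R_th/(R_th + R_L) = 9.034 / (9.034 + 1180) = 0.007598.
So the output falls by 0.760 %.

0.760 %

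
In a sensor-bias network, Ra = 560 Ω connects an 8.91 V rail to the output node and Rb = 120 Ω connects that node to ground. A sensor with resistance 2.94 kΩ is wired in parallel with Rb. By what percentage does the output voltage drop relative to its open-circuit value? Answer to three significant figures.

3.25 %

The divider's output (Thévenin) resistance is Ra‖Rb = 98.82 Ω.
Fractional drop under load = R_th/(R_th + R_L) = 98.82 / (98.82 + 2940) = 0.03252.
So the output falls by 3.25 %.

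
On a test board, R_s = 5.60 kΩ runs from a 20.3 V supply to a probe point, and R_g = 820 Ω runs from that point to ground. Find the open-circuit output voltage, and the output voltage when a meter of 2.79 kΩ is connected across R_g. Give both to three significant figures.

Unloaded: 2.59 V; loaded: 2.06 V

Open-circuit: V = 20.3 × 820/(5600 + 820) = 2.59 V.
With the load, R_g becomes R_g‖R_L = 633.7 Ω, so V = 20.3 × 633.7/6234 = 2.06 V.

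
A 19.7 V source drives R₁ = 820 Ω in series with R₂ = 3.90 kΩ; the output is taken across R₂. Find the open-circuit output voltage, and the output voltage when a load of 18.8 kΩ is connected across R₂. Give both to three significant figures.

Unloaded: 16.3 V; loaded: 15.7 V

Open-circuit: V = 19.7 × 3900/(820 + 3900) = 16.3 V.
With the load, R₂ becomes R₂‖R_L = 3230 Ω, so V = 19.7 × 3230/4050 = 15.7 V.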